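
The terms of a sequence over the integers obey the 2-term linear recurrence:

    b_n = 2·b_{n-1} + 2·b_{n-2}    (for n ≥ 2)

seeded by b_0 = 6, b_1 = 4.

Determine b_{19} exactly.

b_2 = 2·4 + 2·6 = 20
b_3 = 2·20 + 2·4 = 48
b_4 = 2·48 + 2·20 = 136
b_5 = 2·136 + 2·48 = 368
b_6 = 2·368 + 2·136 = 1008
b_7 = 2·1008 + 2·368 = 2752
b_8 = 2·2752 + 2·1008 = 7520
b_9 = 2·7520 + 2·2752 = 20544
b_10 = 2·20544 + 2·7520 = 56128
b_11 = 2·56128 + 2·20544 = 153344
b_12 = 2·153344 + 2·56128 = 418944
b_13 = 2·418944 + 2·153344 = 1144576
b_14 = 2·1144576 + 2·418944 = 3127040
b_15 = 2·3127040 + 2·1144576 = 8543232
b_16 = 2·8543232 + 2·3127040 = 23340544
b_17 = 2·23340544 + 2·8543232 = 63767552
b_18 = 2·63767552 + 2·23340544 = 174216192
b_19 = 2·174216192 + 2·63767552 = 475967488

475967488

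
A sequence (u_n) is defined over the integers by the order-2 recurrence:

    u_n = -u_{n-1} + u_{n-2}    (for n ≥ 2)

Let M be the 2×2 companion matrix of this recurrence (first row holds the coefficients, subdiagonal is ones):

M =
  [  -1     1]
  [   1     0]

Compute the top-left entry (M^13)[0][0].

-377

(M^13)[0][0] is the top entry after applying M 13 times to the unit state (1, 0). Equivalently it is h_{14} for the auxiliary sequence (h_n) obeying the same recurrence with h_1 = 1 and h_i = 0 for 0 ≤ i < 1:
h_2 = -1·1 + 1·0 = -1
h_3 = -1·-1 + 1·1 = 2
h_4 = -1·2 + 1·-1 = -3
h_5 = -1·-3 + 1·2 = 5
h_6 = -1·5 + 1·-3 = -8
h_7 = -1·-8 + 1·5 = 13
h_8 = -1·13 + 1·-8 = -21
h_9 = -1·-21 + 1·13 = 34
h_10 = -1·34 + 1·-21 = -55
h_11 = -1·-55 + 1·34 = 89
h_12 = -1·89 + 1·-55 = -144
h_13 = -1·-144 + 1·89 = 233
h_14 = -1·233 + 1·-144 = -377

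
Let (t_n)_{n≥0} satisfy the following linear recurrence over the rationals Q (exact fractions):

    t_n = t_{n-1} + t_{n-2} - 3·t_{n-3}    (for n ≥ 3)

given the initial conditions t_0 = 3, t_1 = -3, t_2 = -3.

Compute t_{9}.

69

t_3 = 1·-3 + 1·-3 + -3·3 = -15
t_4 = 1·-15 + 1·-3 + -3·-3 = -9
t_5 = 1·-9 + 1·-15 + -3·-3 = -15
t_6 = 1·-15 + 1·-9 + -3·-15 = 21
t_7 = 1·21 + 1·-15 + -3·-9 = 33
t_8 = 1·33 + 1·21 + -3·-15 = 99
t_9 = 1·99 + 1·33 + -3·21 = 69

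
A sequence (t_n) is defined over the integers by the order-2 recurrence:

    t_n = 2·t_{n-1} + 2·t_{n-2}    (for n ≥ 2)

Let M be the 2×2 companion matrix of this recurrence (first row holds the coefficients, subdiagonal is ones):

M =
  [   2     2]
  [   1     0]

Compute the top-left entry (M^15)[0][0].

2781184

(M^15)[0][0] is the top entry after applying M 15 times to the unit state (1, 0). Equivalently it is h_{16} for the auxiliary sequence (h_n) obeying the same recurrence with h_1 = 1 and h_i = 0 for 0 ≤ i < 1:
h_2 = 2·1 + 2·0 = 2
h_3 = 2·2 + 2·1 = 6
h_4 = 2·6 + 2·2 = 16
h_5 = 2·16 + 2·6 = 44
h_6 = 2·44 + 2·16 = 120
h_7 = 2·120 + 2·44 = 328
h_8 = 2·328 + 2·120 = 896
h_9 = 2·896 + 2·328 = 2448
h_10 = 2·2448 + 2·896 = 6688
h_11 = 2·6688 + 2·2448 = 18272
h_12 = 2·18272 + 2·6688 = 49920
h_13 = 2·49920 + 2·18272 = 136384
h_14 = 2·136384 + 2·49920 = 372608
h_15 = 2·372608 + 2·136384 = 1017984
h_16 = 2·1017984 + 2·372608 = 2781184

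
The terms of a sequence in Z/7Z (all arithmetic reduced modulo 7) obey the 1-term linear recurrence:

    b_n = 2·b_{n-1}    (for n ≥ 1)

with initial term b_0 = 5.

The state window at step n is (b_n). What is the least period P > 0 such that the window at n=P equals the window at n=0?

n=0: window = (5)
n=1: window = (3)
n=2: window = (6)
n=3: window = (5)
window at n=3 equals window at n=0 → period = 3

3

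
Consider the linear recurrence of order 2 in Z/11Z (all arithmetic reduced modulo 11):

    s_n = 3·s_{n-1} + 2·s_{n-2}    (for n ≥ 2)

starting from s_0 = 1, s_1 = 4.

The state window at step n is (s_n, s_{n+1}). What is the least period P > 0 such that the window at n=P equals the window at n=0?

n=0: window = (1, 4)
n=1: window = (4, 3)
n=2: window = (3, 6)
n=3: window = (6, 2)
n=4: window = (2, 7)
n=5: window = (7, 3)
n=6: window = (3, 1)
n=7: window = (1, 9)
n=8: window = (9, 7)
n=9: window = (7, 6)
n=10: window = (6, 10)
n=11: window = (10, 9)
n=12: window = (9, 3)
n=13: window = (3, 5)
n=14: window = (5, 10)
n=15: window = (10, 7)
n=16: window = (7, 8)
n=17: window = (8, 5)
n=18: window = (5, 9)
n=19: window = (9, 4)
n=20: window = (4, 8)
n=21: window = (8, 10)
n=22: window = (10, 2)
n=23: window = (2, 4)
n=24: window = (4, 5)
n=25: window = (5, 1)
n=26: window = (1, 2)
n=27: window = (2, 8)
n=28: window = (8, 6)
n=29: window = (6, 1)
n=30: window = (1, 4)
window at n=30 equals window at n=0 → period = 30

30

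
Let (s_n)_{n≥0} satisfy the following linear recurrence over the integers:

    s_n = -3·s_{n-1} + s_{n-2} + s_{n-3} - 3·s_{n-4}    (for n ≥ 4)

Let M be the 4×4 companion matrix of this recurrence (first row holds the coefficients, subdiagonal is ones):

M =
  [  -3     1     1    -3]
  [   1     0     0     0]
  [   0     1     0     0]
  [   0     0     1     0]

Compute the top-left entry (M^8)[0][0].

(M^8)[0][0] is the top entry after applying M 8 times to the unit state (1, 0, 0, 0). Equivalently it is h_{11} for the auxiliary sequence (h_n) obeying the same recurrence with h_3 = 1 and h_i = 0 for 0 ≤ i < 3:
h_4 = -3·1 + 1·0 + 1·0 + -3·0 = -3
h_5 = -3·-3 + 1·1 + 1·0 + -3·0 = 10
h_6 = -3·10 + 1·-3 + 1·1 + -3·0 = -32
h_7 = -3·-32 + 1·10 + 1·-3 + -3·1 = 100
h_8 = -3·100 + 1·-32 + 1·10 + -3·-3 = -313
h_9 = -3·-313 + 1·100 + 1·-32 + -3·10 = 977
h_10 = -3·977 + 1·-313 + 1·100 + -3·-32 = -3048
h_11 = -3·-3048 + 1·977 + 1·-313 + -3·100 = 9508

9508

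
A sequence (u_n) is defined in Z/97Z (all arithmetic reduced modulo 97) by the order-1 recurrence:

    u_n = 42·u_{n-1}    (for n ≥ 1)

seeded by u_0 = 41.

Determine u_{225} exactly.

73

u_1 = 42·41 = 73
u_2 = 42·73 = 59
u_3 = 42·59 = 53
u_4 = 42·53 = 92
u_5 = 42·92 = 81
u_6 = 42·81 = 7
u_7 = 42·7 = 3
u_8 = 42·3 = 29
u_9 = 42·29 = 54
u_10 = 42·54 = 37
u_11 = 42·37 = 2
u_12 = 42·2 = 84
u_13 = 42·84 = 36
u_14 = 42·36 = 57
u_15 = 42·57 = 66
u_16 = 42·66 = 56
u_17 = 42·56 = 24
u_18 = 42·24 = 38
u_19 = 42·38 = 44
u_20 = 42·44 = 5
u_21 = 42·5 = 16
u_22 = 42·16 = 90
u_23 = 42·90 = 94
u_24 = 42·94 = 68
u_25 = 42·68 = 43
u_26 = 42·43 = 60
u_27 = 42·60 = 95
u_28 = 42·95 = 13
u_29 = 42·13 = 61
u_30 = 42·61 = 40
u_31 = 42·40 = 31
u_32 = 42·31 = 41
(u_32) = (41) = (u_0), so the sequence has period 32.
225 ≡ 1 (mod 32), hence u_225 = u_1 = 73.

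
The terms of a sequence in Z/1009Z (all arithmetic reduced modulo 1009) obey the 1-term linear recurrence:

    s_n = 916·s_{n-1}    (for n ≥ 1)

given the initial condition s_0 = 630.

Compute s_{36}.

167

s_1 = 916·630 = 941
s_2 = 916·941 = 270
s_3 = 916·270 = 115
s_4 = 916·115 = 404
s_5 = 916·404 = 770
s_6 = 916·770 = 29
s_7 = 916·29 = 330
s_8 = 916·330 = 589
s_9 = 916·589 = 718
s_10 = 916·718 = 829
s_11 = 916·829 = 596
s_12 = 916·596 = 67
s_13 = 916·67 = 832
s_14 = 916·832 = 317
s_15 = 916·317 = 789
s_16 = 916·789 = 280
s_17 = 916·280 = 194
s_18 = 916·194 = 120
s_19 = 916·120 = 948
s_20 = 916·948 = 628
s_21 = 916·628 = 118
s_22 = 916·118 = 125
s_23 = 916·125 = 483
s_24 = 916·483 = 486
s_25 = 916·486 = 207
s_26 = 916·207 = 929
s_27 = 916·929 = 377
s_28 = 916·377 = 254
s_29 = 916·254 = 594
s_30 = 916·594 = 253
s_31 = 916·253 = 687
s_32 = 916·687 = 685
s_33 = 916·685 = 871
s_34 = 916·871 = 726
s_35 = 916·726 = 85
s_36 = 916·85 = 167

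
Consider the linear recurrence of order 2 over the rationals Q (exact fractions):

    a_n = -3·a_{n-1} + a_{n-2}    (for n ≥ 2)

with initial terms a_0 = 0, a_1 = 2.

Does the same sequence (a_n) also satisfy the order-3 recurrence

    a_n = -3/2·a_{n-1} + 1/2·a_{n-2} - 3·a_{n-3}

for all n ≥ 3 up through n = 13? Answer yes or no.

Terms a_0..a_13: 0, 2, -6, 20, -66, 218, -720, 2378, -7854, 25940, -85674, 282962, -934560, 3086642
n=3: candidate gives 10, actual a_3 = 20 ✗

no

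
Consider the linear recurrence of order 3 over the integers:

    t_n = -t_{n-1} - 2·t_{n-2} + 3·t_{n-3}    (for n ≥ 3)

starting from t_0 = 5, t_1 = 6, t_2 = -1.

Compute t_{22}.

1408882

t_3 = -1·-1 + -2·6 + 3·5 = 4
t_4 = -1·4 + -2·-1 + 3·6 = 16
t_5 = -1·16 + -2·4 + 3·-1 = -27
t_6 = -1·-27 + -2·16 + 3·4 = 7
t_7 = -1·7 + -2·-27 + 3·16 = 95
t_8 = -1·95 + -2·7 + 3·-27 = -190
t_9 = -1·-190 + -2·95 + 3·7 = 21
t_10 = -1·21 + -2·-190 + 3·95 = 644
t_11 = -1·644 + -2·21 + 3·-190 = -1256
t_12 = -1·-1256 + -2·644 + 3·21 = 31
t_13 = -1·31 + -2·-1256 + 3·644 = 4413
t_14 = -1·4413 + -2·31 + 3·-1256 = -8243
t_15 = -1·-8243 + -2·4413 + 3·31 = -490
t_16 = -1·-490 + -2·-8243 + 3·4413 = 30215
t_17 = -1·30215 + -2·-490 + 3·-8243 = -53964
t_18 = -1·-53964 + -2·30215 + 3·-490 = -7936
t_19 = -1·-7936 + -2·-53964 + 3·30215 = 206509
t_20 = -1·206509 + -2·-7936 + 3·-53964 = -352529
t_21 = -1·-352529 + -2·206509 + 3·-7936 = -84297
t_22 = -1·-84297 + -2·-352529 + 3·206509 = 1408882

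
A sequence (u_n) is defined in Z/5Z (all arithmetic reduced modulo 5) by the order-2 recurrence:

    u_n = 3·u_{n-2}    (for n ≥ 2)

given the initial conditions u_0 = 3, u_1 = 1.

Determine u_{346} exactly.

4

u_2 = 0·1 + 3·3 = 4
u_3 = 0·4 + 3·1 = 3
u_4 = 0·3 + 3·4 = 2
u_5 = 0·2 + 3·3 = 4
u_6 = 0·4 + 3·2 = 1
u_7 = 0·1 + 3·4 = 2
u_8 = 0·2 + 3·1 = 3
u_9 = 0·3 + 3·2 = 1
(u_8, u_9) = (3, 1) = (u_0, u_1), so the sequence has period 8.
346 ≡ 2 (mod 8), hence u_346 = u_2 = 4.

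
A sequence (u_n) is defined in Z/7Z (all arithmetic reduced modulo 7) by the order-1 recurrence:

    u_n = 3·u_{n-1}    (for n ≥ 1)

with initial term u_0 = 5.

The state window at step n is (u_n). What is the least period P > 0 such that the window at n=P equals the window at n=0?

n=0: window = (5)
n=1: window = (1)
n=2: window = (3)
n=3: window = (2)
n=4: window = (6)
n=5: window = (4)
n=6: window = (5)
window at n=6 equals window at n=0 → period = 6

6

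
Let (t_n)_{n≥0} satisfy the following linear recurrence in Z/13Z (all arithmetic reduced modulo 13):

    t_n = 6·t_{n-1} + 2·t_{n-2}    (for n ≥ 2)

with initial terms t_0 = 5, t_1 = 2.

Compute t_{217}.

t_2 = 6·2 + 2·5 = 9
t_3 = 6·9 + 2·2 = 6
t_4 = 6·6 + 2·9 = 2
t_5 = 6·2 + 2·6 = 11
t_6 = 6·11 + 2·2 = 5
t_7 = 6·5 + 2·11 = 0
Continuing the recurrence:
  t_8 = 10;  t_9 = 8;  t_10 = 3;  t_11 = 8;  t_12 = 2;  t_13 = 2
  t_14 = 3;  t_15 = 9;  t_16 = 8;  t_17 = 1;  t_18 = 9;  t_19 = 4
  t_20 = 3;  t_21 = 0;  t_22 = 6;  t_23 = 10;  t_24 = 7;  t_25 = 10
  t_26 = 9;  t_27 = 9;  t_28 = 7;  t_29 = 8;  t_30 = 10;  t_31 = 11
  t_32 = 8;  t_33 = 5;  t_34 = 7;  t_35 = 0;  t_36 = 1;  t_37 = 6
  t_38 = 12;  t_39 = 6;  t_40 = 8;  t_41 = 8;  t_42 = 12;  t_43 = 10
  t_44 = 6;  t_45 = 4;  t_46 = 10;  t_47 = 3;  t_48 = 12;  t_49 = 0
  t_50 = 11;  t_51 = 1;  t_52 = 2;  t_53 = 1;  t_54 = 10;  t_55 = 10
  t_56 = 2;  t_57 = 6;  t_58 = 1;  t_59 = 5;  t_60 = 6;  t_61 = 7
  t_62 = 2;  t_63 = 0;  t_64 = 4;  t_65 = 11;  t_66 = 9;  t_67 = 11
  t_68 = 6;  t_69 = 6;  t_70 = 9;  t_71 = 1;  t_72 = 11;  t_73 = 3
  t_74 = 1;  t_75 = 12;  t_76 = 9;  t_77 = 0;  t_78 = 5;  t_79 = 4
  t_80 = 8;  t_81 = 4;  t_82 = 1;  t_83 = 1;  t_84 = 8;  t_85 = 11
  t_86 = 4;  t_87 = 7;  t_88 = 11;  t_89 = 2;  t_90 = 8;  t_91 = 0
  t_92 = 3;  t_93 = 5;  t_94 = 10;  t_95 = 5;  t_96 = 11;  t_97 = 11
  t_98 = 10;  t_99 = 4;  t_100 = 5;  t_101 = 12;  t_102 = 4;  t_103 = 9
  t_104 = 10;  t_105 = 0;  t_106 = 7;  t_107 = 3;  t_108 = 6;  t_109 = 3
  t_110 = 4;  t_111 = 4;  t_112 = 6;  t_113 = 5;  t_114 = 3;  t_115 = 2
  t_116 = 5;  t_117 = 8;  t_118 = 6;  t_119 = 0;  t_120 = 12;  t_121 = 7
  t_122 = 1;  t_123 = 7;  t_124 = 5;  t_125 = 5;  t_126 = 1;  t_127 = 3
  t_128 = 7;  t_129 = 9;  t_130 = 3;  t_131 = 10;  t_132 = 1;  t_133 = 0
  t_134 = 2;  t_135 = 12;  t_136 = 11;  t_137 = 12;  t_138 = 3;  t_139 = 3
  t_140 = 11;  t_141 = 7;  t_142 = 12;  t_143 = 8;  t_144 = 7;  t_145 = 6
  t_146 = 11;  t_147 = 0;  t_148 = 9;  t_149 = 2;  t_150 = 4;  t_151 = 2
  t_152 = 7;  t_153 = 7;  t_154 = 4;  t_155 = 12;  t_156 = 2;  t_157 = 10
  t_158 = 12;  t_159 = 1;  t_160 = 4;  t_161 = 0;  t_162 = 8;  t_163 = 9
  t_164 = 5;  t_165 = 9;  t_166 = 12;  t_167 = 12;  t_168 = 5;  t_169 = 2
  t_170 = 9;  t_171 = 6;  t_172 = 2;  t_173 = 11;  t_174 = 5;  t_175 = 0
  t_176 = 10;  t_177 = 8;  t_178 = 3;  t_179 = 8;  t_180 = 2;  t_181 = 2
  t_182 = 3;  t_183 = 9;  t_184 = 8;  t_185 = 1;  t_186 = 9;  t_187 = 4
  t_188 = 3;  t_189 = 0;  t_190 = 6;  t_191 = 10;  t_192 = 7;  t_193 = 10
  t_194 = 9;  t_195 = 9;  t_196 = 7;  t_197 = 8;  t_198 = 10;  t_199 = 11
  t_200 = 8;  t_201 = 5;  t_202 = 7;  t_203 = 0;  t_204 = 1;  t_205 = 6
  t_206 = 12;  t_207 = 6;  t_208 = 8;  t_209 = 8;  t_210 = 12;  t_211 = 10
  t_212 = 6;  t_213 = 4;  t_214 = 10;  t_215 = 3
t_216 = 6·3 + 2·10 = 12
t_217 = 6·12 + 2·3 = 0

0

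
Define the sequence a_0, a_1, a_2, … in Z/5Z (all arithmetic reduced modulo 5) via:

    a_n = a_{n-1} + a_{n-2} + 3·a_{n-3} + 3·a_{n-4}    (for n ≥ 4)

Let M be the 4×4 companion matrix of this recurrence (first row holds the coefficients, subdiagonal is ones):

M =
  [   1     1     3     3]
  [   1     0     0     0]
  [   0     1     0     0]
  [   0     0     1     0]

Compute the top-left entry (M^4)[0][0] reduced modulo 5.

(M^4)[0][0] is the top entry after applying M 4 times to the unit state (1, 0, 0, 0). Equivalently it is h_{7} for the auxiliary sequence (h_n) obeying the same recurrence with h_3 = 1 and h_i = 0 for 0 ≤ i < 3:
h_4 = 1·1 + 1·0 + 3·0 + 3·0 = 1
h_5 = 1·1 + 1·1 + 3·0 + 3·0 = 2
h_6 = 1·2 + 1·1 + 3·1 + 3·0 = 1
h_7 = 1·1 + 1·2 + 3·1 + 3·1 = 4

4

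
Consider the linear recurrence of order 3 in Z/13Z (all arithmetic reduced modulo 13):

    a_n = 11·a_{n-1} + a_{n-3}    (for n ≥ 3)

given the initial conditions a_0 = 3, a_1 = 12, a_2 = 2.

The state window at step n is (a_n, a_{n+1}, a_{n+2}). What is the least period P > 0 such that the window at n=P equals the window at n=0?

28

n=0: window = (3, 12, 2)
n=1: window = (12, 2, 12)
n=2: window = (2, 12, 1)
n=3: window = (12, 1, 0)
n=4: window = (1, 0, 12)
n=5: window = (0, 12, 3)
n=6: window = (12, 3, 7)
n=7: window = (3, 7, 11)
n=8: window = (7, 11, 7)
n=9: window = (11, 7, 6)
n=10: window = (7, 6, 12)
n=11: window = (6, 12, 9)
n=12: window = (12, 9, 1)
n=13: window = (9, 1, 10)
n=14: window = (1, 10, 2)
n=15: window = (10, 2, 10)
n=16: window = (2, 10, 3)
n=17: window = (10, 3, 9)
n=18: window = (3, 9, 5)
n=19: window = (9, 5, 6)
n=20: window = (5, 6, 10)
n=21: window = (6, 10, 11)
n=22: window = (10, 11, 10)
n=23: window = (11, 10, 3)
n=24: window = (10, 3, 5)
n=25: window = (3, 5, 0)
n=26: window = (5, 0, 3)
n=27: window = (0, 3, 12)
n=28: window = (3, 12, 2)
window at n=28 equals window at n=0 → period = 28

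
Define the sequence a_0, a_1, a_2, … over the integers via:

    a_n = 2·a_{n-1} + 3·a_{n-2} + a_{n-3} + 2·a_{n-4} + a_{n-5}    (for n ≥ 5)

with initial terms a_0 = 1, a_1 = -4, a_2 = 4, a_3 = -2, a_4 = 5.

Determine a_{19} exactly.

44242026

a_5 = 2·5 + 3·-2 + 1·4 + 2·-4 + 1·1 = 1
a_6 = 2·1 + 3·5 + 1·-2 + 2·4 + 1·-4 = 19
a_7 = 2·19 + 3·1 + 1·5 + 2·-2 + 1·4 = 46
a_8 = 2·46 + 3·19 + 1·1 + 2·5 + 1·-2 = 158
a_9 = 2·158 + 3·46 + 1·19 + 2·1 + 1·5 = 480
a_10 = 2·480 + 3·158 + 1·46 + 2·19 + 1·1 = 1519
a_11 = 2·1519 + 3·480 + 1·158 + 2·46 + 1·19 = 4747
a_12 = 2·4747 + 3·1519 + 1·480 + 2·158 + 1·46 = 14893
a_13 = 2·14893 + 3·4747 + 1·1519 + 2·480 + 1·158 = 46664
a_14 = 2·46664 + 3·14893 + 1·4747 + 2·1519 + 1·480 = 146272
a_15 = 2·146272 + 3·46664 + 1·14893 + 2·4747 + 1·1519 = 458442
a_16 = 2·458442 + 3·146272 + 1·46664 + 2·14893 + 1·4747 = 1436897
a_17 = 2·1436897 + 3·458442 + 1·146272 + 2·46664 + 1·14893 = 4503613
a_18 = 2·4503613 + 3·1436897 + 1·458442 + 2·146272 + 1·46664 = 14115567
a_19 = 2·14115567 + 3·4503613 + 1·1436897 + 2·458442 + 1·146272 = 44242026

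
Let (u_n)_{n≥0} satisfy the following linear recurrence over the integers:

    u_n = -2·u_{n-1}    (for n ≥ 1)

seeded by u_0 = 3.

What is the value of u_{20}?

u_1 = -2·3 = -6
u_2 = -2·-6 = 12
u_3 = -2·12 = -24
u_4 = -2·-24 = 48
u_5 = -2·48 = -96
u_6 = -2·-96 = 192
u_7 = -2·192 = -384
u_8 = -2·-384 = 768
u_9 = -2·768 = -1536
u_10 = -2·-1536 = 3072
u_11 = -2·3072 = -6144
u_12 = -2·-6144 = 12288
u_13 = -2·12288 = -24576
u_14 = -2·-24576 = 49152
u_15 = -2·49152 = -98304
u_16 = -2·-98304 = 196608
u_17 = -2·196608 = -393216
u_18 = -2·-393216 = 786432
u_19 = -2·786432 = -1572864
u_20 = -2·-1572864 = 3145728

3145728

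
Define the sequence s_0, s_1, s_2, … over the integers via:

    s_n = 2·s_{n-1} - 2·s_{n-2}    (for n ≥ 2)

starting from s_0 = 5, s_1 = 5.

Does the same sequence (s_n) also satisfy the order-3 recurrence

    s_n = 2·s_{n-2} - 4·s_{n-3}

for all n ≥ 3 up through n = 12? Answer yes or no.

yes

Terms s_0..s_12: 5, 5, 0, -10, -20, -20, 0, 40, 80, 80, 0, -160, -320
n=3: candidate gives -10, actual s_3 = -10 ✓
n=4: candidate gives -20, actual s_4 = -20 ✓
n=5: candidate gives -20, actual s_5 = -20 ✓
n=6: candidate gives 0, actual s_6 = 0 ✓
n=7: candidate gives 40, actual s_7 = 40 ✓
n=8: candidate gives 80, actual s_8 = 80 ✓
n=9: candidate gives 80, actual s_9 = 80 ✓
n=10: candidate gives 0, actual s_10 = 0 ✓
n=11: candidate gives -160, actual s_11 = -160 ✓
n=12: candidate gives -320, actual s_12 = -320 ✓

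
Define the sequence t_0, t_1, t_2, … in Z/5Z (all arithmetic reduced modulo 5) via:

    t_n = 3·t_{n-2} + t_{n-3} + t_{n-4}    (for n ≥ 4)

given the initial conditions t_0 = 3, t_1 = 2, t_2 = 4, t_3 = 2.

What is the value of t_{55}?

1

t_4 = 0·2 + 3·4 + 1·2 + 1·3 = 2
t_5 = 0·2 + 3·2 + 1·4 + 1·2 = 2
t_6 = 0·2 + 3·2 + 1·2 + 1·4 = 2
t_7 = 0·2 + 3·2 + 1·2 + 1·2 = 0
t_8 = 0·0 + 3·2 + 1·2 + 1·2 = 0
t_9 = 0·0 + 3·0 + 1·2 + 1·2 = 4
t_10 = 0·4 + 3·0 + 1·0 + 1·2 = 2
t_11 = 0·2 + 3·4 + 1·0 + 1·0 = 2
t_12 = 0·2 + 3·2 + 1·4 + 1·0 = 0
t_13 = 0·0 + 3·2 + 1·2 + 1·4 = 2
t_14 = 0·2 + 3·0 + 1·2 + 1·2 = 4
t_15 = 0·4 + 3·2 + 1·0 + 1·2 = 3
t_16 = 0·3 + 3·4 + 1·2 + 1·0 = 4
t_17 = 0·4 + 3·3 + 1·4 + 1·2 = 0
t_18 = 0·0 + 3·4 + 1·3 + 1·4 = 4
t_19 = 0·4 + 3·0 + 1·4 + 1·3 = 2
t_20 = 0·2 + 3·4 + 1·0 + 1·4 = 1
t_21 = 0·1 + 3·2 + 1·4 + 1·0 = 0
t_22 = 0·0 + 3·1 + 1·2 + 1·4 = 4
t_23 = 0·4 + 3·0 + 1·1 + 1·2 = 3
t_24 = 0·3 + 3·4 + 1·0 + 1·1 = 3
t_25 = 0·3 + 3·3 + 1·4 + 1·0 = 3
t_26 = 0·3 + 3·3 + 1·3 + 1·4 = 1
t_27 = 0·1 + 3·3 + 1·3 + 1·3 = 0
t_28 = 0·0 + 3·1 + 1·3 + 1·3 = 4
t_29 = 0·4 + 3·0 + 1·1 + 1·3 = 4
t_30 = 0·4 + 3·4 + 1·0 + 1·1 = 3
t_31 = 0·3 + 3·4 + 1·4 + 1·0 = 1
t_32 = 0·1 + 3·3 + 1·4 + 1·4 = 2
t_33 = 0·2 + 3·1 + 1·3 + 1·4 = 0
t_34 = 0·0 + 3·2 + 1·1 + 1·3 = 0
t_35 = 0·0 + 3·0 + 1·2 + 1·1 = 3
t_36 = 0·3 + 3·0 + 1·0 + 1·2 = 2
t_37 = 0·2 + 3·3 + 1·0 + 1·0 = 4
t_38 = 0·4 + 3·2 + 1·3 + 1·0 = 4
t_39 = 0·4 + 3·4 + 1·2 + 1·3 = 2
t_40 = 0·2 + 3·4 + 1·4 + 1·2 = 3
t_41 = 0·3 + 3·2 + 1·4 + 1·4 = 4
t_42 = 0·4 + 3·3 + 1·2 + 1·4 = 0
t_43 = 0·0 + 3·4 + 1·3 + 1·2 = 2
t_44 = 0·2 + 3·0 + 1·4 + 1·3 = 2
t_45 = 0·2 + 3·2 + 1·0 + 1·4 = 0
t_46 = 0·0 + 3·2 + 1·2 + 1·0 = 3
t_47 = 0·3 + 3·0 + 1·2 + 1·2 = 4
t_48 = 0·4 + 3·3 + 1·0 + 1·2 = 1
t_49 = 0·1 + 3·4 + 1·3 + 1·0 = 0
t_50 = 0·0 + 3·1 + 1·4 + 1·3 = 0
t_51 = 0·0 + 3·0 + 1·1 + 1·4 = 0
t_52 = 0·0 + 3·0 + 1·0 + 1·1 = 1
t_53 = 0·1 + 3·0 + 1·0 + 1·0 = 0
t_54 = 0·0 + 3·1 + 1·0 + 1·0 = 3
t_55 = 0·3 + 3·0 + 1·1 + 1·0 = 1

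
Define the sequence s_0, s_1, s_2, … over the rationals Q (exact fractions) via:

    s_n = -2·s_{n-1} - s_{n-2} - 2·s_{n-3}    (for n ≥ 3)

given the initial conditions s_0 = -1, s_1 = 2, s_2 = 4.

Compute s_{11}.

s_3 = -2·4 + -1·2 + -2·-1 = -8
s_4 = -2·-8 + -1·4 + -2·2 = 8
s_5 = -2·8 + -1·-8 + -2·4 = -16
s_6 = -2·-16 + -1·8 + -2·-8 = 40
s_7 = -2·40 + -1·-16 + -2·8 = -80
s_8 = -2·-80 + -1·40 + -2·-16 = 152
s_9 = -2·152 + -1·-80 + -2·40 = -304
s_10 = -2·-304 + -1·152 + -2·-80 = 616
s_11 = -2·616 + -1·-304 + -2·152 = -1232

-1232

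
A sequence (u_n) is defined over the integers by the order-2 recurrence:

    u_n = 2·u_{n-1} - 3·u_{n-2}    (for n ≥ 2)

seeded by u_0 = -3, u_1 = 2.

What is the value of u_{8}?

u_2 = 2·2 + -3·-3 = 13
u_3 = 2·13 + -3·2 = 20
u_4 = 2·20 + -3·13 = 1
u_5 = 2·1 + -3·20 = -58
u_6 = 2·-58 + -3·1 = -119
u_7 = 2·-119 + -3·-58 = -64
u_8 = 2·-64 + -3·-119 = 229

229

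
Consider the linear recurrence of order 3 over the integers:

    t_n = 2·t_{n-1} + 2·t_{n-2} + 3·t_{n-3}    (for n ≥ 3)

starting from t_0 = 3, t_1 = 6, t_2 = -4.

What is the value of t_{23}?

t_3 = 2·-4 + 2·6 + 3·3 = 13
t_4 = 2·13 + 2·-4 + 3·6 = 36
t_5 = 2·36 + 2·13 + 3·-4 = 86
t_6 = 2·86 + 2·36 + 3·13 = 283
t_7 = 2·283 + 2·86 + 3·36 = 846
t_8 = 2·846 + 2·283 + 3·86 = 2516
t_9 = 2·2516 + 2·846 + 3·283 = 7573
t_10 = 2·7573 + 2·2516 + 3·846 = 22716
t_11 = 2·22716 + 2·7573 + 3·2516 = 68126
t_12 = 2·68126 + 2·22716 + 3·7573 = 204403
t_13 = 2·204403 + 2·68126 + 3·22716 = 613206
t_14 = 2·613206 + 2·204403 + 3·68126 = 1839596
t_15 = 2·1839596 + 2·613206 + 3·204403 = 5518813
t_16 = 2·5518813 + 2·1839596 + 3·613206 = 16556436
t_17 = 2·16556436 + 2·5518813 + 3·1839596 = 49669286
t_18 = 2·49669286 + 2·16556436 + 3·5518813 = 149007883
t_19 = 2·149007883 + 2·49669286 + 3·16556436 = 447023646
t_20 = 2·447023646 + 2·149007883 + 3·49669286 = 1341070916
t_21 = 2·1341070916 + 2·447023646 + 3·149007883 = 4023212773
t_22 = 2·4023212773 + 2·1341070916 + 3·447023646 = 12069638316
t_23 = 2·12069638316 + 2·4023212773 + 3·1341070916 = 36208914926

36208914926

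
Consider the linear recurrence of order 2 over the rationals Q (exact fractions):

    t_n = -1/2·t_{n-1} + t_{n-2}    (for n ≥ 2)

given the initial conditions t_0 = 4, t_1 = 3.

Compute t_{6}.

t_2 = -1/2·3 + 1·4 = 5/2
t_3 = -1/2·5/2 + 1·3 = 7/4
t_4 = -1/2·7/4 + 1·5/2 = 13/8
t_5 = -1/2·13/8 + 1·7/4 = 15/16
t_6 = -1/2·15/16 + 1·13/8 = 37/32

37/32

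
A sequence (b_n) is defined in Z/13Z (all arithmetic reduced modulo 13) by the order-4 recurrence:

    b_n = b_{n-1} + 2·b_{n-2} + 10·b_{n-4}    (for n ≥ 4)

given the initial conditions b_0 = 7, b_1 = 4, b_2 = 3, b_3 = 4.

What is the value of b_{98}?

12

b_4 = 1·4 + 2·3 + 0·4 + 10·7 = 2
b_5 = 1·2 + 2·4 + 0·3 + 10·4 = 11
b_6 = 1·11 + 2·2 + 0·4 + 10·3 = 6
b_7 = 1·6 + 2·11 + 0·2 + 10·4 = 3
b_8 = 1·3 + 2·6 + 0·11 + 10·2 = 9
b_9 = 1·9 + 2·3 + 0·6 + 10·11 = 8
b_10 = 1·8 + 2·9 + 0·3 + 10·6 = 8
b_11 = 1·8 + 2·8 + 0·9 + 10·3 = 2
b_12 = 1·2 + 2·8 + 0·8 + 10·9 = 4
b_13 = 1·4 + 2·2 + 0·8 + 10·8 = 10
b_14 = 1·10 + 2·4 + 0·2 + 10·8 = 7
b_15 = 1·7 + 2·10 + 0·4 + 10·2 = 8
b_16 = 1·8 + 2·7 + 0·10 + 10·4 = 10
b_17 = 1·10 + 2·8 + 0·7 + 10·10 = 9
b_18 = 1·9 + 2·10 + 0·8 + 10·7 = 8
b_19 = 1·8 + 2·9 + 0·10 + 10·8 = 2
b_20 = 1·2 + 2·8 + 0·9 + 10·10 = 1
b_21 = 1·1 + 2·2 + 0·8 + 10·9 = 4
b_22 = 1·4 + 2·1 + 0·2 + 10·8 = 8
b_23 = 1·8 + 2·4 + 0·1 + 10·2 = 10
b_24 = 1·10 + 2·8 + 0·4 + 10·1 = 10
b_25 = 1·10 + 2·10 + 0·8 + 10·4 = 5
b_26 = 1·5 + 2·10 + 0·10 + 10·8 = 1
b_27 = 1·1 + 2·5 + 0·10 + 10·10 = 7
b_28 = 1·7 + 2·1 + 0·5 + 10·10 = 5
b_29 = 1·5 + 2·7 + 0·1 + 10·5 = 4
b_30 = 1·4 + 2·5 + 0·7 + 10·1 = 11
b_31 = 1·11 + 2·4 + 0·5 + 10·7 = 11
b_32 = 1·11 + 2·11 + 0·4 + 10·5 = 5
b_33 = 1·5 + 2·11 + 0·11 + 10·4 = 2
b_34 = 1·2 + 2·5 + 0·11 + 10·11 = 5
b_35 = 1·5 + 2·2 + 0·5 + 10·11 = 2
b_36 = 1·2 + 2·5 + 0·2 + 10·5 = 10
b_37 = 1·10 + 2·2 + 0·5 + 10·2 = 8
b_38 = 1·8 + 2·10 + 0·2 + 10·5 = 0
b_39 = 1·0 + 2·8 + 0·10 + 10·2 = 10
b_40 = 1·10 + 2·0 + 0·8 + 10·10 = 6
b_41 = 1·6 + 2·10 + 0·0 + 10·8 = 2
b_42 = 1·2 + 2·6 + 0·10 + 10·0 = 1
b_43 = 1·1 + 2·2 + 0·6 + 10·10 = 1
b_44 = 1·1 + 2·1 + 0·2 + 10·6 = 11
b_45 = 1·11 + 2·1 + 0·1 + 10·2 = 7
b_46 = 1·7 + 2·11 + 0·1 + 10·1 = 0
b_47 = 1·0 + 2·7 + 0·11 + 10·1 = 11
b_48 = 1·11 + 2·0 + 0·7 + 10·11 = 4
b_49 = 1·4 + 2·11 + 0·0 + 10·7 = 5
b_50 = 1·5 + 2·4 + 0·11 + 10·0 = 0
b_51 = 1·0 + 2·5 + 0·4 + 10·11 = 3
b_52 = 1·3 + 2·0 + 0·5 + 10·4 = 4
b_53 = 1·4 + 2·3 + 0·0 + 10·5 = 8
b_54 = 1·8 + 2·4 + 0·3 + 10·0 = 3
b_55 = 1·3 + 2·8 + 0·4 + 10·3 = 10
b_56 = 1·10 + 2·3 + 0·8 + 10·4 = 4
b_57 = 1·4 + 2·10 + 0·3 + 10·8 = 0
b_58 = 1·0 + 2·4 + 0·10 + 10·3 = 12
b_59 = 1·12 + 2·0 + 0·4 + 10·10 = 8
b_60 = 1·8 + 2·12 + 0·0 + 10·4 = 7
b_61 = 1·7 + 2·8 + 0·12 + 10·0 = 10
b_62 = 1·10 + 2·7 + 0·8 + 10·12 = 1
b_63 = 1·1 + 2·10 + 0·7 + 10·8 = 10
b_64 = 1·10 + 2·1 + 0·10 + 10·7 = 4
b_65 = 1·4 + 2·10 + 0·1 + 10·10 = 7
b_66 = 1·7 + 2·4 + 0·10 + 10·1 = 12
b_67 = 1·12 + 2·7 + 0·4 + 10·10 = 9
b_68 = 1·9 + 2·12 + 0·7 + 10·4 = 8
b_69 = 1·8 + 2·9 + 0·12 + 10·7 = 5
b_70 = 1·5 + 2·8 + 0·9 + 10·12 = 11
b_71 = 1·11 + 2·5 + 0·8 + 10·9 = 7
b_72 = 1·7 + 2·11 + 0·5 + 10·8 = 5
b_73 = 1·5 + 2·7 + 0·11 + 10·5 = 4
b_74 = 1·4 + 2·5 + 0·7 + 10·11 = 7
b_75 = 1·7 + 2·4 + 0·5 + 10·7 = 7
b_76 = 1·7 + 2·7 + 0·4 + 10·5 = 6
b_77 = 1·6 + 2·7 + 0·7 + 10·4 = 8
b_78 = 1·8 + 2·6 + 0·7 + 10·7 = 12
b_79 = 1·12 + 2·8 + 0·6 + 10·7 = 7
b_80 = 1·7 + 2·12 + 0·8 + 10·6 = 0
b_81 = 1·0 + 2·7 + 0·12 + 10·8 = 3
b_82 = 1·3 + 2·0 + 0·7 + 10·12 = 6
b_83 = 1·6 + 2·3 + 0·0 + 10·7 = 4
b_84 = 1·4 + 2·6 + 0·3 + 10·0 = 3
b_85 = 1·3 + 2·4 + 0·6 + 10·3 = 2
b_86 = 1·2 + 2·3 + 0·4 + 10·6 = 3
b_87 = 1·3 + 2·2 + 0·3 + 10·4 = 8
b_88 = 1·8 + 2·3 + 0·2 + 10·3 = 5
b_89 = 1·5 + 2·8 + 0·3 + 10·2 = 2
b_90 = 1·2 + 2·5 + 0·8 + 10·3 = 3
b_91 = 1·3 + 2·2 + 0·5 + 10·8 = 9
b_92 = 1·9 + 2·3 + 0·2 + 10·5 = 0
b_93 = 1·0 + 2·9 + 0·3 + 10·2 = 12
b_94 = 1·12 + 2·0 + 0·9 + 10·3 = 3
b_95 = 1·3 + 2·12 + 0·0 + 10·9 = 0
b_96 = 1·0 + 2·3 + 0·12 + 10·0 = 6
b_97 = 1·6 + 2·0 + 0·3 + 10·12 = 9
b_98 = 1·9 + 2·6 + 0·0 + 10·3 = 12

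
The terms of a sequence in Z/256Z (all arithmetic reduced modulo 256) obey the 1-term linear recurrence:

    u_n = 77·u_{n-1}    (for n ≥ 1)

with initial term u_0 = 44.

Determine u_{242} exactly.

u_1 = 77·44 = 60
u_2 = 77·60 = 12
u_3 = 77·12 = 156
u_4 = 77·156 = 236
u_5 = 77·236 = 252
u_6 = 77·252 = 204
u_7 = 77·204 = 92
u_8 = 77·92 = 172
u_9 = 77·172 = 188
u_10 = 77·188 = 140
u_11 = 77·140 = 28
u_12 = 77·28 = 108
u_13 = 77·108 = 124
u_14 = 77·124 = 76
u_15 = 77·76 = 220
u_16 = 77·220 = 44
(u_16) = (44) = (u_0), so the sequence has period 16.
242 ≡ 2 (mod 16), hence u_242 = u_2 = 12.

12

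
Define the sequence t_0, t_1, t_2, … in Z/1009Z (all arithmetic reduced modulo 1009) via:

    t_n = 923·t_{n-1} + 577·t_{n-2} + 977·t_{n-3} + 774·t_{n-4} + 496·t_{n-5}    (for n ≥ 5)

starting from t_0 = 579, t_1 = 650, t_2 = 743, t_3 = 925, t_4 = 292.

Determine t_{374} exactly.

t_5 = 923·292 + 577·925 + 977·743 + 774·650 + 496·579 = 754
t_6 = 923·754 + 577·292 + 977·925 + 774·743 + 496·650 = 864
t_7 = 923·864 + 577·754 + 977·292 + 774·925 + 496·743 = 81
t_8 = 923·81 + 577·864 + 977·754 + 774·292 + 496·925 = 973
t_9 = 923·973 + 577·81 + 977·864 + 774·754 + 496·292 = 926
t_10 = 923·926 + 577·973 + 977·81 + 774·864 + 496·754 = 341
Continuing the recurrence:
  t_11 = 474;  t_12 = 440;  t_13 = 379;  t_14 = 59;  t_15 = 989;  t_16 = 962
  t_17 = 727;  t_18 = 362;  t_19 = 35;  t_20 = 87;  t_21 = 700;  t_22 = 43
  t_23 = 678;  t_24 = 549;  t_25 = 297;  t_26 = 221;  t_27 = 829;  t_28 = 733
  t_29 = 287;  t_30 = 950;  t_31 = 469;  t_32 = 991;  t_33 = 87;  t_34 = 243
  t_35 = 379;  t_36 = 645;  t_37 = 948;  t_38 = 198;  t_39 = 976;  t_40 = 59
  t_41 = 95;  t_42 = 593;  t_43 = 938;  t_44 = 186;  t_45 = 621;  t_46 = 277
  t_47 = 659;  t_48 = 321;  t_49 = 511;  t_50 = 873;  t_51 = 314;  t_52 = 449
  t_53 = 391;  t_54 = 351;  t_55 = 456;  t_56 = 237;  t_57 = 86;  t_58 = 196
  t_59 = 299;  t_60 = 839;  t_61 = 738;  t_62 = 27;  t_63 = 836;  t_64 = 358
  t_65 = 251;  t_66 = 314;  t_67 = 992;  t_68 = 634;  t_69 = 815;  t_70 = 891
  t_71 = 328;  t_72 = 706;  t_73 = 987;  t_74 = 321;  t_75 = 273;  t_76 = 808
  t_77 = 246;  t_78 = 863;  t_79 = 714;  t_80 = 873;  t_81 = 428;  t_82 = 36
  t_83 = 943;  t_84 = 301;  t_85 = 932;  t_86 = 801;  t_87 = 220;  t_88 = 199
  t_89 = 344;  t_90 = 95;  t_91 = 830;  t_92 = 476;  t_93 = 766;  t_94 = 572
  t_95 = 585;  t_96 = 92;  t_97 = 139;  t_98 = 541;  t_99 = 395;  t_100 = 446
  t_101 = 567;  t_102 = 525;  t_103 = 297;  t_104 = 226;  t_105 = 115;  t_106 = 471
  t_107 = 359;  t_108 = 463;  t_109 = 209;  t_110 = 406;  t_111 = 150;  t_112 = 404
  t_113 = 394;  t_114 = 878;  t_115 = 310;  t_116 = 820;  t_117 = 374;  t_118 = 406
  t_119 = 672;  t_120 = 446;  t_121 = 385;  t_122 = 212;  t_123 = 18;  t_124 = 961
  t_125 = 238;  t_126 = 581;  t_127 = 126;  t_128 = 996;  t_129 = 715;  t_130 = 309
  t_131 = 212;  t_132 = 932;  t_133 = 80;  t_134 = 943;  t_135 = 340;  t_136 = 897
  t_137 = 591;  t_138 = 499;  t_139 = 358;  t_140 = 322;  t_141 = 757;  t_142 = 569
  t_143 = 101;  t_144 = 764;  t_145 = 578;  t_146 = 29;  t_147 = 13;  t_148 = 863
  t_149 = 912;  t_150 = 748;  t_151 = 640;  t_152 = 674;  t_153 = 644;  t_154 = 350
  t_155 = 713;  t_156 = 590;  t_157 = 682;  t_158 = 717;  t_159 = 173;  t_160 = 731
  t_161 = 76;  t_162 = 326;  t_163 = 665;  t_164 = 125;  t_165 = 939;  t_166 = 798
  t_167 = 366;  t_168 = 150;  t_169 = 964;  t_170 = 745;  t_171 = 46;  t_172 = 523
  t_173 = 321;  t_174 = 632;  t_175 = 627;  t_176 = 599;  t_177 = 793;  t_178 = 672
  t_179 = 859;  t_180 = 635;  t_181 = 553;  t_182 = 59;  t_183 = 345;  t_184 = 167
  t_185 = 544;  t_186 = 294;  t_187 = 388;  t_188 = 505;  t_189 = 914;  t_190 = 526
  t_191 = 991;  t_192 = 461;  t_193 = 105;  t_194 = 39;  t_195 = 869;  t_196 = 694
  t_197 = 720;  t_198 = 475;  t_199 = 17;  t_200 = 899;  t_201 = 500;  t_202 = 248
  t_203 = 824;  t_204 = 713;  t_205 = 46;  t_206 = 712;  t_207 = 5;  t_208 = 275
  t_209 = 625;  t_210 = 621;  t_211 = 600;  t_212 = 574;  t_213 = 113;  t_214 = 187
  t_215 = 3;  t_216 = 359;  t_217 = 33;  t_218 = 386;  t_219 = 819;  t_220 = 752
  t_221 = 808;  t_222 = 517;  t_223 = 144;  t_224 = 208;  t_225 = 707;  t_226 = 909
  t_227 = 841;  t_228 = 55;  t_229 = 1006;  t_230 = 878;  t_231 = 682;  t_232 = 665
  t_233 = 216;  t_234 = 281;  t_235 = 245;  t_236 = 335;  t_237 = 232;  t_238 = 768
  t_239 = 664;  t_240 = 650;  t_241 = 602;  t_242 = 516;  t_243 = 548;  t_244 = 298
  t_245 = 936;  t_246 = 5;  t_247 = 403;  t_248 = 811;  t_249 = 672;  t_250 = 672
  t_251 = 894;  t_252 = 1004;  t_253 = 512;  t_254 = 985;  t_255 = 117;  t_256 = 705
  t_257 = 882;  t_258 = 552;  t_259 = 928;  t_260 = 920;  t_261 = 907;  t_262 = 378
  t_263 = 495;  t_264 = 117;  t_265 = 114;  t_266 = 316;  t_267 = 76;  t_268 = 699
  t_269 = 832;  t_270 = 851;  t_271 = 724;  t_272 = 113;  t_273 = 239;  t_274 = 78
  t_275 = 151;  t_276 = 744;  t_277 = 350;  t_278 = 160;  t_279 = 91;  t_280 = 593
  t_281 = 643;  t_282 = 207;  t_283 = 716;  t_284 = 581;  t_285 = 110;  t_286 = 36
  t_287 = 410;  t_288 = 811;  t_289 = 182;  t_290 = 955;  t_291 = 167;  t_292 = 782
  t_293 = 847;  t_294 = 751;  t_295 = 110;  t_296 = 188;  t_297 = 207;  t_298 = 838
  t_299 = 545;  t_300 = 488;  t_301 = 701;  t_302 = 620;  t_303 = 561;  t_304 = 760
  t_305 = 1002;  t_306 = 613;  t_307 = 771;  t_308 = 828;  t_309 = 114;  t_310 = 116
  t_311 = 819;  t_312 = 75;  t_313 = 757;  t_314 = 420;  t_315 = 1000;  t_316 = 71
  t_317 = 42;  t_318 = 616;  t_319 = 828;  t_320 = 400;  t_321 = 994;  t_322 = 946
  t_323 = 73;  t_324 = 91;  t_325 = 112;  t_326 = 481;  t_327 = 195;  t_328 = 585
  t_329 = 44;  t_330 = 635;  t_331 = 522;  t_332 = 856;  t_333 = 740;  t_334 = 620
  t_335 = 761;  t_336 = 459;  t_337 = 843;  t_338 = 868;  t_339 = 71;  t_340 = 775
  t_341 = 316;  t_342 = 241;  t_343 = 744;  t_344 = 790;  t_345 = 863;  t_346 = 828
  t_347 = 72;  t_348 = 733;  t_349 = 794;  t_350 = 601;  t_351 = 843;  t_352 = 329
  t_353 = 373;  t_354 = 957;  t_355 = 402;  t_356 = 952;  t_357 = 250;  t_358 = 823
  t_359 = 439;  t_360 = 180;  t_361 = 358;  t_362 = 718;  t_363 = 141;  t_364 = 99
  t_365 = 531;  t_366 = 648;  t_367 = 399;  t_368 = 976;  t_369 = 429;  t_370 = 15
  t_371 = 712;  t_372 = 112
t_373 = 923·112 + 577·712 + 977·15 + 774·429 + 496·976 = 0
t_374 = 923·0 + 577·112 + 977·712 + 774·15 + 496·429 = 867

867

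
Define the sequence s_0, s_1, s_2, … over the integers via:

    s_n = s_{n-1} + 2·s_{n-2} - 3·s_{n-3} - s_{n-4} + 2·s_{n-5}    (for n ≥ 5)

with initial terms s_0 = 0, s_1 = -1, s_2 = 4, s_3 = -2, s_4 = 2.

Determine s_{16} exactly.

34

s_5 = 1·2 + 2·-2 + -3·4 + -1·-1 + 2·0 = -13
s_6 = 1·-13 + 2·2 + -3·-2 + -1·4 + 2·-1 = -9
s_7 = 1·-9 + 2·-13 + -3·2 + -1·-2 + 2·4 = -31
s_8 = 1·-31 + 2·-9 + -3·-13 + -1·2 + 2·-2 = -16
s_9 = 1·-16 + 2·-31 + -3·-9 + -1·-13 + 2·2 = -34
s_10 = 1·-34 + 2·-16 + -3·-31 + -1·-9 + 2·-13 = 10
s_11 = 1·10 + 2·-34 + -3·-16 + -1·-31 + 2·-9 = 3
s_12 = 1·3 + 2·10 + -3·-34 + -1·-16 + 2·-31 = 79
s_13 = 1·79 + 2·3 + -3·10 + -1·-34 + 2·-16 = 57
s_14 = 1·57 + 2·79 + -3·3 + -1·10 + 2·-34 = 128
s_15 = 1·128 + 2·57 + -3·79 + -1·3 + 2·10 = 22
s_16 = 1·22 + 2·128 + -3·57 + -1·79 + 2·3 = 34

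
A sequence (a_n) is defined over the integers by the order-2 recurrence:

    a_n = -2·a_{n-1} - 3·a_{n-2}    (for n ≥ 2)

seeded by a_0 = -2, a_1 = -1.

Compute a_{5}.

35

a_2 = -2·-1 + -3·-2 = 8
a_3 = -2·8 + -3·-1 = -13
a_4 = -2·-13 + -3·8 = 2
a_5 = -2·2 + -3·-13 = 35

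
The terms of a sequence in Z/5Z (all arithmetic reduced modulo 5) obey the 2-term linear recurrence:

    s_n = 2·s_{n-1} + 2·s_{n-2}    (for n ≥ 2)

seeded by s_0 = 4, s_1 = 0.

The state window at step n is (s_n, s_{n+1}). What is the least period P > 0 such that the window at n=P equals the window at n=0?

n=0: window = (4, 0)
n=1: window = (0, 3)
n=2: window = (3, 1)
n=3: window = (1, 3)
n=4: window = (3, 3)
n=5: window = (3, 2)
n=6: window = (2, 0)
n=7: window = (0, 4)
n=8: window = (4, 3)
n=9: window = (3, 4)
n=10: window = (4, 4)
n=11: window = (4, 1)
n=12: window = (1, 0)
n=13: window = (0, 2)
n=14: window = (2, 4)
n=15: window = (4, 2)
n=16: window = (2, 2)
n=17: window = (2, 3)
n=18: window = (3, 0)
n=19: window = (0, 1)
n=20: window = (1, 2)
n=21: window = (2, 1)
n=22: window = (1, 1)
n=23: window = (1, 4)
n=24: window = (4, 0)
window at n=24 equals window at n=0 → period = 24

24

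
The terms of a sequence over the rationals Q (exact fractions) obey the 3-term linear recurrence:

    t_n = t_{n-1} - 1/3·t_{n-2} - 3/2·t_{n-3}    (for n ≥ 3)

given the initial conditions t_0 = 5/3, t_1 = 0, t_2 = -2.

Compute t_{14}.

675011/5832

t_3 = 1·-2 + -1/3·0 + -3/2·5/3 = -9/2
t_4 = 1·-9/2 + -1/3·-2 + -3/2·0 = -23/6
t_5 = 1·-23/6 + -1/3·-9/2 + -3/2·-2 = 2/3
t_6 = 1·2/3 + -1/3·-23/6 + -3/2·-9/2 = 313/36
t_7 = 1·313/36 + -1/3·2/3 + -3/2·-23/6 = 128/9
t_8 = 1·128/9 + -1/3·313/36 + -3/2·2/3 = 1115/108
t_9 = 1·1115/108 + -1/3·128/9 + -3/2·313/36 = -179/24
t_10 = 1·-179/24 + -1/3·1115/108 + -3/2·128/9 = -20887/648
t_11 = 1·-20887/648 + -1/3·-179/24 + -3/2·1115/108 = -29311/648
t_12 = 1·-29311/648 + -1/3·-20887/648 + -3/2·-179/24 = -90595/3888
t_13 = 1·-90595/3888 + -1/3·-29311/648 + -3/2·-20887/648 = 78005/1944
t_14 = 1·78005/1944 + -1/3·-90595/3888 + -3/2·-29311/648 = 675011/5832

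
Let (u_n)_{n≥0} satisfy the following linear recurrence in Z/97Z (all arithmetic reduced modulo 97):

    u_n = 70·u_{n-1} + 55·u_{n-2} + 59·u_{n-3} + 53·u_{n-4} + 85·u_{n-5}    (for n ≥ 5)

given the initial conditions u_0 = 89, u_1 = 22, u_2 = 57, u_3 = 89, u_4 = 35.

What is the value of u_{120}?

22

u_5 = 70·35 + 55·89 + 59·57 + 53·22 + 85·89 = 39
u_6 = 70·39 + 55·35 + 59·89 + 53·57 + 85·22 = 53
u_7 = 70·53 + 55·39 + 59·35 + 53·89 + 85·57 = 22
u_8 = 70·22 + 55·53 + 59·39 + 53·35 + 85·89 = 74
u_9 = 70·74 + 55·22 + 59·53 + 53·39 + 85·35 = 9
u_10 = 70·9 + 55·74 + 59·22 + 53·53 + 85·39 = 94
Continuing the recurrence:
  u_11 = 40;  u_12 = 34;  u_13 = 15;  u_14 = 66;  u_15 = 4;  u_16 = 6
  u_17 = 71;  u_18 = 27;  u_19 = 40;  u_20 = 14;  u_21 = 25;  u_22 = 27
  u_23 = 67;  u_24 = 55;  u_25 = 3;  u_26 = 74;  u_27 = 80;  u_28 = 27
  u_29 = 67;  u_30 = 37;  u_31 = 65;  u_32 = 48;  u_33 = 26;  u_34 = 43
  u_35 = 88;  u_36 = 86;  u_37 = 37;  u_38 = 26;  u_39 = 79;  u_40 = 35
  u_41 = 43;  u_42 = 54;  u_43 = 57;  u_44 = 25;  u_45 = 36;  u_46 = 1
  u_47 = 78;  u_48 = 35;  u_49 = 65;  u_50 = 28;  u_51 = 82;  u_52 = 6
  u_53 = 4;  u_54 = 41;  u_55 = 82;  u_56 = 96;  u_57 = 15;  u_58 = 4
  u_59 = 50;  u_60 = 76;  u_61 = 92;  u_62 = 22;  u_63 = 9;  u_64 = 26
  u_65 = 11;  u_66 = 77;  u_67 = 79;  u_68 = 44;  u_69 = 17;  u_70 = 95
  u_71 = 58;  u_72 = 32;  u_73 = 59;  u_74 = 78;  u_75 = 14;  u_76 = 51
  u_77 = 45;  u_78 = 22;  u_79 = 40;  u_80 = 82;  u_81 = 50;  u_82 = 35
  u_83 = 60;  u_84 = 40;  u_85 = 34;  u_86 = 63;  u_87 = 51;  u_88 = 62
  u_89 = 59;  u_90 = 94;  u_91 = 7;  u_92 = 78;  u_93 = 0;  u_94 = 53
  u_95 = 86;  u_96 = 84;  u_97 = 94;  u_98 = 71;  u_99 = 6;  u_100 = 2
  u_101 = 0;  u_102 = 92;  u_103 = 10;  u_104 = 71;  u_105 = 60;  u_106 = 88
  u_107 = 77;  u_108 = 50;  u_109 = 26;  u_110 = 59;  u_111 = 89;  u_112 = 28
  u_113 = 56;  u_114 = 43;  u_115 = 14;  u_116 = 81;  u_117 = 66;  u_118 = 62
u_119 = 70·62 + 55·66 + 59·81 + 53·14 + 85·43 = 74
u_120 = 70·74 + 55·62 + 59·66 + 53·81 + 85·14 = 22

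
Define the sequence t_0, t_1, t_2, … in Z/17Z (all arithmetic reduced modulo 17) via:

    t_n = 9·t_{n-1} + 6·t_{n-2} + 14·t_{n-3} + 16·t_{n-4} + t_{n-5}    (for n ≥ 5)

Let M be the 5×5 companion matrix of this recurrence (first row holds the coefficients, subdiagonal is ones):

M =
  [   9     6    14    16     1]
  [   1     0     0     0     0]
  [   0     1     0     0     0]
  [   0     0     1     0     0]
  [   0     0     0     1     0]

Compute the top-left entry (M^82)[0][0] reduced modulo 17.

13

(M^82)[0][0] is the top entry after applying M 82 times to the unit state (1, 0, 0, 0, 0). Equivalently it is h_{86} for the auxiliary sequence (h_n) obeying the same recurrence with h_4 = 1 and h_i = 0 for 0 ≤ i < 4:
h_5 = 9·1 + 6·0 + 14·0 + 16·0 + 1·0 = 9
h_6 = 9·9 + 6·1 + 14·0 + 16·0 + 1·0 = 2
h_7 = 9·2 + 6·9 + 14·1 + 16·0 + 1·0 = 1
h_8 = 9·1 + 6·2 + 14·9 + 16·1 + 1·0 = 10
h_9 = 9·10 + 6·1 + 14·2 + 16·9 + 1·1 = 14
h_10 = 9·14 + 6·10 + 14·1 + 16·2 + 1·9 = 3
h_11 = 9·3 + 6·14 + 14·10 + 16·1 + 1·2 = 14
h_12 = 9·14 + 6·3 + 14·14 + 16·10 + 1·1 = 8
h_13 = 9·8 + 6·14 + 14·3 + 16·14 + 1·10 = 7
h_14 = 9·7 + 6·8 + 14·14 + 16·3 + 1·14 = 12
h_15 = 9·12 + 6·7 + 14·8 + 16·14 + 1·3 = 13
h_16 = 9·13 + 6·12 + 14·7 + 16·8 + 1·14 = 4
h_17 = 9·4 + 6·13 + 14·12 + 16·7 + 1·8 = 11
h_18 = 9·11 + 6·4 + 14·13 + 16·12 + 1·7 = 11
h_19 = 9·11 + 6·11 + 14·4 + 16·13 + 1·12 = 16
h_20 = 9·16 + 6·11 + 14·11 + 16·4 + 1·13 = 16
h_21 = 9·16 + 6·16 + 14·11 + 16·11 + 1·4 = 13
h_22 = 9·13 + 6·16 + 14·16 + 16·11 + 1·11 = 12
h_23 = 9·12 + 6·13 + 14·16 + 16·16 + 1·11 = 14
h_24 = 9·14 + 6·12 + 14·13 + 16·16 + 1·16 = 6
h_25 = 9·6 + 6·14 + 14·12 + 16·13 + 1·16 = 3
h_26 = 9·3 + 6·6 + 14·14 + 16·12 + 1·13 = 5
h_27 = 9·5 + 6·3 + 14·6 + 16·14 + 1·12 = 9
h_28 = 9·9 + 6·5 + 14·3 + 16·6 + 1·14 = 8
h_29 = 9·8 + 6·9 + 14·5 + 16·3 + 1·6 = 12
h_30 = 9·12 + 6·8 + 14·9 + 16·5 + 1·3 = 8
h_31 = 9·8 + 6·12 + 14·8 + 16·9 + 1·5 = 14
h_32 = 9·14 + 6·8 + 14·12 + 16·8 + 1·9 = 3
h_33 = 9·3 + 6·14 + 14·8 + 16·12 + 1·8 = 15
h_34 = 9·15 + 6·3 + 14·14 + 16·8 + 1·12 = 13
h_35 = 9·13 + 6·15 + 14·3 + 16·14 + 1·8 = 5
h_36 = 9·5 + 6·13 + 14·15 + 16·3 + 1·14 = 4
h_37 = 9·4 + 6·5 + 14·13 + 16·15 + 1·3 = 15
h_38 = 9·15 + 6·4 + 14·5 + 16·13 + 1·15 = 10
h_39 = 9·10 + 6·15 + 14·4 + 16·5 + 1·13 = 6
h_40 = 9·6 + 6·10 + 14·15 + 16·4 + 1·5 = 2
h_41 = 9·2 + 6·6 + 14·10 + 16·15 + 1·4 = 13
h_42 = 9·13 + 6·2 + 14·6 + 16·10 + 1·15 = 14
h_43 = 9·14 + 6·13 + 14·2 + 16·6 + 1·10 = 15
h_44 = 9·15 + 6·14 + 14·13 + 16·2 + 1·6 = 14
h_45 = 9·14 + 6·15 + 14·14 + 16·13 + 1·2 = 10
h_46 = 9·10 + 6·14 + 14·15 + 16·14 + 1·13 = 9
h_47 = 9·9 + 6·10 + 14·14 + 16·15 + 1·14 = 13
h_48 = 9·13 + 6·9 + 14·10 + 16·14 + 1·15 = 6
h_49 = 9·6 + 6·13 + 14·9 + 16·10 + 1·14 = 7
h_50 = 9·7 + 6·6 + 14·13 + 16·9 + 1·10 = 10
h_51 = 9·10 + 6·7 + 14·6 + 16·13 + 1·9 = 8
h_52 = 9·8 + 6·10 + 14·7 + 16·6 + 1·13 = 16
h_53 = 9·16 + 6·8 + 14·10 + 16·7 + 1·6 = 8
h_54 = 9·8 + 6·16 + 14·8 + 16·10 + 1·7 = 5
h_55 = 9·5 + 6·8 + 14·16 + 16·8 + 1·10 = 13
h_56 = 9·13 + 6·5 + 14·8 + 16·16 + 1·8 = 13
h_57 = 9·13 + 6·13 + 14·5 + 16·8 + 1·16 = 1
h_58 = 9·1 + 6·13 + 14·13 + 16·5 + 1·8 = 0
h_59 = 9·0 + 6·1 + 14·13 + 16·13 + 1·5 = 10
h_60 = 9·10 + 6·0 + 14·1 + 16·13 + 1·13 = 2
h_61 = 9·2 + 6·10 + 14·0 + 16·1 + 1·13 = 5
h_62 = 9·5 + 6·2 + 14·10 + 16·0 + 1·1 = 11
h_63 = 9·11 + 6·5 + 14·2 + 16·10 + 1·0 = 11
h_64 = 9·11 + 6·11 + 14·5 + 16·2 + 1·10 = 5
h_65 = 9·5 + 6·11 + 14·11 + 16·5 + 1·2 = 7
h_66 = 9·7 + 6·5 + 14·11 + 16·11 + 1·5 = 3
h_67 = 9·3 + 6·7 + 14·5 + 16·11 + 1·11 = 3
h_68 = 9·3 + 6·3 + 14·7 + 16·5 + 1·11 = 13
h_69 = 9·13 + 6·3 + 14·3 + 16·7 + 1·5 = 5
h_70 = 9·5 + 6·13 + 14·3 + 16·3 + 1·7 = 16
h_71 = 9·16 + 6·5 + 14·13 + 16·3 + 1·3 = 16
h_72 = 9·16 + 6·16 + 14·5 + 16·13 + 1·3 = 11
h_73 = 9·11 + 6·16 + 14·16 + 16·5 + 1·13 = 2
h_74 = 9·2 + 6·11 + 14·16 + 16·16 + 1·5 = 8
h_75 = 9·8 + 6·2 + 14·11 + 16·16 + 1·16 = 0
h_76 = 9·0 + 6·8 + 14·2 + 16·11 + 1·16 = 13
h_77 = 9·13 + 6·0 + 14·8 + 16·2 + 1·11 = 0
h_78 = 9·0 + 6·13 + 14·0 + 16·8 + 1·2 = 4
h_79 = 9·4 + 6·0 + 14·13 + 16·0 + 1·8 = 5
h_80 = 9·5 + 6·4 + 14·0 + 16·13 + 1·0 = 5
h_81 = 9·5 + 6·5 + 14·4 + 16·0 + 1·13 = 8
h_82 = 9·8 + 6·5 + 14·5 + 16·4 + 1·0 = 15
h_83 = 9·15 + 6·8 + 14·5 + 16·5 + 1·4 = 14
h_84 = 9·14 + 6·15 + 14·8 + 16·5 + 1·5 = 5
h_85 = 9·5 + 6·14 + 14·15 + 16·8 + 1·5 = 13
h_86 = 9·13 + 6·5 + 14·14 + 16·15 + 1·8 = 13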